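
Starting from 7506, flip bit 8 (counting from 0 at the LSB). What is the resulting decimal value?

7250

x = 1110101010010
bit 8 is currently 1; toggle it via x ^ (1 << 8) = x ^ 256
→ 1110001010010 = 7250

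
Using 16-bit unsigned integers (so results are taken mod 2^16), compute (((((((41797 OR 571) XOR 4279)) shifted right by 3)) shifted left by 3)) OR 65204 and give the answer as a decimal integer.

65532

41797 = 1010001101000101
571 = 0000001000111011
→ OR → 1010001101111111 = 41855
4279 = 0001000010110111
→ XOR → 1011001111001000 = 46024
→ shifted right by 3 → 0001011001111001 = 5753
→ shifted left by 3 (mod 2^16) → 1011001111001000 = 46024
65204 = 1111111010110100
→ OR → 1111111111111100 = 65532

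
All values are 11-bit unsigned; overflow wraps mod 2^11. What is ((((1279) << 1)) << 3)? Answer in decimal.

1279 = 10011111111
→ << 1 (mod 2^11) → 00111111110 = 510
→ << 3 (mod 2^11) → 11111110000 = 2032

2032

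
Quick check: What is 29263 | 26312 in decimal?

29263 = 111001001001111
26312 = 110011011001000
 OR → 111011011001111 = 30415

30415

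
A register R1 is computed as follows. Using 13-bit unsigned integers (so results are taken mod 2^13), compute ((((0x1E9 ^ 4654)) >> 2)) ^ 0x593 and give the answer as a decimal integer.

354

0x1E9 = 0000111101001
4654 = 1001000101110
→ ^ → 1001111000111 = 5063
→ >> 2 → 0010011110001 = 1265
0x593 = 0010110010011
→ ^ → 0000101100010 = 354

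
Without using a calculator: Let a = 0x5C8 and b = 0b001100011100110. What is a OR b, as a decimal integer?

7662

0x5C8 = 0010111001000
b = 1100011100110
 OR → 1110111101110 = 7662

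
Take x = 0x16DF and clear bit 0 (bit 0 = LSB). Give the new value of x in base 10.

x = 1011011011111
bit 0 is currently 1; clear it via x & ~(1 << 0) = x & ~1
→ 1011011011110 = 5854

5854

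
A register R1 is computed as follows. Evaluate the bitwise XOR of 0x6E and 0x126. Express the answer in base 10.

0x6E = 001101110
0x126 = 100100110
XOR → 101001000 = 328

328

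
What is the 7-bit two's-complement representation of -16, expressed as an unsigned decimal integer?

16 in 7 bits: 0010000
Invert: 1101111
Add 1:  1110000 = 112
(Check: 2^7 - 16 = 128 - 16 = 112.)

112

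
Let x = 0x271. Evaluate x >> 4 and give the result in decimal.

39

0x271 = 1001110001
shift right by 4 → 0000100111 = 39
(equivalently, floor(625 / 16))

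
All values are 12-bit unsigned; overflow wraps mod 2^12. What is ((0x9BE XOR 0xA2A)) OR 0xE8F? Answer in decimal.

3999

0x9BE = 100110111110
0xA2A = 101000101010
→ XOR → 001110010100 = 916
0xE8F = 111010001111
→ OR → 111110011111 = 3999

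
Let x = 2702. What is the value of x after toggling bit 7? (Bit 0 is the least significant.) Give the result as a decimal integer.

2574

x = 101010001110
bit 7 is currently 1; toggle it via x ^ (1 << 7) = x ^ 128
→ 101000001110 = 2574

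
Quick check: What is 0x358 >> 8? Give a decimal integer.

0x358 = 1101011000
shift right by 8 → 0000000011 = 3
(equivalently, floor(856 / 256))

3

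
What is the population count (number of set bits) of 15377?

15377 = 11110000010001
Count the 1s: 1 + 1 + 1 + 1 + 1 + 1 = 6

6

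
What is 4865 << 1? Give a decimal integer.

9730

4865 = 01001100000001
shift left by 1 → 10011000000010 = 9730
(equivalently, 4865 × 2^1 = 4865 × 2)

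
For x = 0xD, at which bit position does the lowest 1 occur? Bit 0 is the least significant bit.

0xD = 1101
Trailing zeros: 0, so the lowest set bit is bit 0 (value 1).

0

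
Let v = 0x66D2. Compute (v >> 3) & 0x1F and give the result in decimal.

26

v = 0110011011010010
Shift right by 3: 0110011011010
Mask low 5 bits: 11010 = 26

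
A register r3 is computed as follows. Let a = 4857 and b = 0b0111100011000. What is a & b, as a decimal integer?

4857 = 1001011111001
b = 0111100011000
AND → 0001000011000 = 536

536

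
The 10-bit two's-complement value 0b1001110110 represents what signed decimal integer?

-394

pattern = 1001110110 (MSB is 1 ⇒ negative)
Invert: 0110001001, add 1 → 0110001010 = 394, so the value is -394.
(Equivalently: 630 - 2^10 = 630 - 1024 = -394.)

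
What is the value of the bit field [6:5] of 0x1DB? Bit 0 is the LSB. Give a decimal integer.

2

v = 111011011
Shift right by 5: 1110
Mask low 2 bits: 10 = 2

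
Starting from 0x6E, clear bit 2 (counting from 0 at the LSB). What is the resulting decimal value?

x = 01101110
bit 2 is currently 1; clear it via x & ~(1 << 2) = x & ~4
→ 01101010 = 106

106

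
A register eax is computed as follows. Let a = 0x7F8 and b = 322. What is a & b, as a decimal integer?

320

0x7F8 = 11111111000
322 = 00101000010
AND → 00101000000 = 320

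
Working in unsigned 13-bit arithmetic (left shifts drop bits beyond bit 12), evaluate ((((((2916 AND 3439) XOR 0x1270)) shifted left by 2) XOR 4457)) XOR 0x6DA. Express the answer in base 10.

7139

2916 = 0101101100100
3439 = 0110101101111
→ AND → 0100101100100 = 2404
0x1270 = 1001001110000
→ XOR → 1101100010100 = 6932
→ shifted left by 2 (mod 2^13) → 0110001010000 = 3152
4457 = 1000101101001
→ XOR → 1110100111001 = 7481
0x6DA = 0011011011010
→ XOR → 1101111100011 = 7139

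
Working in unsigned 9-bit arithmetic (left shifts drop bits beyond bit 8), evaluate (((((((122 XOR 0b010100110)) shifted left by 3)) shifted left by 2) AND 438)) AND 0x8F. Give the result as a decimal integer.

122 = 001111010
0b010100110 = 010100110
→ XOR → 011011100 = 220
→ shifted left by 3 (mod 2^9) → 011100000 = 224
→ shifted left by 2 (mod 2^9) → 110000000 = 384
438 = 110110110
→ AND → 110000000 = 384
0x8F = 010001111
→ AND → 010000000 = 128

128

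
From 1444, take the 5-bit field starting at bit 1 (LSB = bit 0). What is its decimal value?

v = 010110100100
Shift right by 1: 01011010010
Mask low 5 bits: 10010 = 18

18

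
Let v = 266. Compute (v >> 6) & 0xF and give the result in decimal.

4

v = 0100001010
Shift right by 6: 0100
Mask low 4 bits: 0100 = 4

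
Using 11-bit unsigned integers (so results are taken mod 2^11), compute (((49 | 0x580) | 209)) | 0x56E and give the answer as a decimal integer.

1535

49 = 00000110001
0x580 = 10110000000
→ | → 10110110001 = 1457
209 = 00011010001
→ | → 10111110001 = 1521
0x56E = 10101101110
→ | → 10111111111 = 1535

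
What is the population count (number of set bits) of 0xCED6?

10

0xCED6 = 1100111011010110
Count the 1s: 1 + 1 + 1 + 1 + 1 + 1 + 1 + 1 + 1 + 1 = 10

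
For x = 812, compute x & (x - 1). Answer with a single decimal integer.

808

x = 1100101100 = 812
x - 1 = 1100101011
AND   = 1100101000 = 808
(x & (x - 1) clears the lowest set bit of x.)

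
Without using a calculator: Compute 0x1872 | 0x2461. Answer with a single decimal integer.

15475

0x1872 = 01100001110010
0x2461 = 10010001100001
 OR → 11110001110011 = 15475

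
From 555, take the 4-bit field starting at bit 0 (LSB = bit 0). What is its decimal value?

11

v = 001000101011
Shift right by 0: 001000101011
Mask low 4 bits: 1011 = 11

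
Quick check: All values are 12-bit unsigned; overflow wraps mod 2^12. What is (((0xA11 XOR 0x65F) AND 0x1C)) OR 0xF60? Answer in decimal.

0xA11 = 101000010001
0x65F = 011001011111
→ XOR → 110001001110 = 3150
0x1C = 000000011100
→ AND → 000000001100 = 12
0xF60 = 111101100000
→ OR → 111101101100 = 3948

3948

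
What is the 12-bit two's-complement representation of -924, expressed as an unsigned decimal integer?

3172

924 in 12 bits: 001110011100
Invert: 110001100011
Add 1:  110001100100 = 3172
(Check: 2^12 - 924 = 4096 - 924 = 3172.)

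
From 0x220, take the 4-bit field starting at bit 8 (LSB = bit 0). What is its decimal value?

v = 00001000100000
Shift right by 8: 000010
Mask low 4 bits: 0010 = 2

2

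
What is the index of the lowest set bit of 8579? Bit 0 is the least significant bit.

0

8579 = 10000110000011
Trailing zeros: 0, so the lowest set bit is bit 0 (value 1).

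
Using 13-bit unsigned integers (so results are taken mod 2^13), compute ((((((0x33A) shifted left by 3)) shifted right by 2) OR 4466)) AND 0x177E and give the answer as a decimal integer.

0x33A = 0001100111010
→ shifted left by 3 (mod 2^13) → 1100111010000 = 6608
→ shifted right by 2 → 0011001110100 = 1652
4466 = 1000101110010
→ OR → 1011101110110 = 6006
0x177E = 1011101111110
→ AND → 1011101110110 = 6006

6006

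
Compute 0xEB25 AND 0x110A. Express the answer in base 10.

0xEB25 = 1110101100100101
0x110A = 0001000100001010
AND → 0000000100000000 = 256

256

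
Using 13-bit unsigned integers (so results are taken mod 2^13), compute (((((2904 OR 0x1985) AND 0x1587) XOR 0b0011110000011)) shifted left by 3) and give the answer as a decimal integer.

4144

2904 = 0101101011000
0x1985 = 1100110000101
→ OR → 1101111011101 = 7133
0x1587 = 1010110000111
→ AND → 1000110000101 = 4485
0b0011110000011 = 0011110000011
→ XOR → 1011000000110 = 5638
→ shifted left by 3 (mod 2^13) → 1000000110000 = 4144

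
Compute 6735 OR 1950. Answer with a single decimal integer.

6735 = 1101001001111
1950 = 0011110011110
 OR → 1111111011111 = 8159

8159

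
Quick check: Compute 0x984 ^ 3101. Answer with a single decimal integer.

0x984 = 100110000100
3101 = 110000011101
XOR → 010110011001 = 1433

1433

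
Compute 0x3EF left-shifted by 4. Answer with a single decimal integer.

0x3EF = 00001111101111
shift left by 4 → 11111011110000 = 16112
(equivalently, 1007 × 2^4 = 1007 × 16)

16112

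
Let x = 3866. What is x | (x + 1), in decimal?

3867

x = 111100011010 = 3866
x + 1 = 111100011011
OR    = 111100011011 = 3867
(x | (x + 1) sets the lowest cleared bit.)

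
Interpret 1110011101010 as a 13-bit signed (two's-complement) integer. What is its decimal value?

pattern = 1110011101010 (MSB is 1 ⇒ negative)
Invert: 0001100010101, add 1 → 0001100010110 = 790, so the value is -790.
(Equivalently: 7402 - 2^13 = 7402 - 8192 = -790.)

-790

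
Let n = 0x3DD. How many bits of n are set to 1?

8

0x3DD = 1111011101
Count the 1s: 1 + 1 + 1 + 1 + 1 + 1 + 1 + 1 = 8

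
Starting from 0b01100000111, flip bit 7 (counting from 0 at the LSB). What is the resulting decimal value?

903

x = 01100000111
bit 7 is currently 0; toggle it via x ^ (1 << 7) = x ^ 128
→ 01110000111 = 903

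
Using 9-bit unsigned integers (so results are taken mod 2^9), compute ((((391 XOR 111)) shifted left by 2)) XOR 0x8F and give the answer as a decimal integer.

303

391 = 110000111
111 = 001101111
→ XOR → 111101000 = 488
→ shifted left by 2 (mod 2^9) → 110100000 = 416
0x8F = 010001111
→ XOR → 100101111 = 303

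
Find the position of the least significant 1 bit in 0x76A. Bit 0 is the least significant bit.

1

0x76A = 11101101010
Trailing zeros: 1, so the lowest set bit is bit 1 (value 2).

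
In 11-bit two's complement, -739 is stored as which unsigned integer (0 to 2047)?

739 in 11 bits: 01011100011
Invert: 10100011100
Add 1:  10100011101 = 1309
(Check: 2^11 - 739 = 2048 - 739 = 1309.)

1309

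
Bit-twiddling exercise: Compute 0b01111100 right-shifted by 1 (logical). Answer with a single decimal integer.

62

x = 1111100
shift right by 1 → 0111110 = 62
(equivalently, floor(124 / 2))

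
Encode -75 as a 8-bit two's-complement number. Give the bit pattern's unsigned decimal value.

75 in 8 bits: 01001011
Invert: 10110100
Add 1:  10110101 = 181
(Check: 2^8 - 75 = 256 - 75 = 181.)

181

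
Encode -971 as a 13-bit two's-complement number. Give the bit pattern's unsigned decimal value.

7221

971 in 13 bits: 0001111001011
Invert: 1110000110100
Add 1:  1110000110101 = 7221
(Check: 2^13 - 971 = 8192 - 971 = 7221.)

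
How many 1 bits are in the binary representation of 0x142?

3

0x142 = 101000010
Count the 1s: 1 + 1 + 1 = 3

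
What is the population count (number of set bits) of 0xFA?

6

0xFA = 11111010
Count the 1s: 1 + 1 + 1 + 1 + 1 + 1 = 6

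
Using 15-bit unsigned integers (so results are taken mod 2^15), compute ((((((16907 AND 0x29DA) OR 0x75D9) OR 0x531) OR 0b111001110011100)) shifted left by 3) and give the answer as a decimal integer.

16907 = 100001000001011
0x29DA = 010100111011010
→ AND → 000000000001010 = 10
0x75D9 = 111010111011001
→ OR → 111010111011011 = 30171
0x531 = 000010100110001
→ OR → 111010111111011 = 30203
0b111001110011100 = 111001110011100
→ OR → 111011111111111 = 30719
→ shifted left by 3 (mod 2^15) → 011111111111000 = 16376

16376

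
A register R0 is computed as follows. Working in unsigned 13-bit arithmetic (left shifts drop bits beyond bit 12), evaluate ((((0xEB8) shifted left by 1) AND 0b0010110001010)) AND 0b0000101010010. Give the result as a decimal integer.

256

0xEB8 = 0111010111000
→ shifted left by 1 (mod 2^13) → 1110101110000 = 7536
0b0010110001010 = 0010110001010
→ AND → 0010100000000 = 1280
0b0000101010010 = 0000101010010
→ AND → 0000100000000 = 256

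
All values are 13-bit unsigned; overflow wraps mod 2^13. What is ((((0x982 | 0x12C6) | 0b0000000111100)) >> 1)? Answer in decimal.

3583

0x982 = 0100110000010
0x12C6 = 1001011000110
→ | → 1101111000110 = 7110
0b0000000111100 = 0000000111100
→ | → 1101111111110 = 7166
→ >> 1 → 0110111111111 = 3583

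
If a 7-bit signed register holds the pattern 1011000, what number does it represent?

-40

pattern = 1011000 (MSB is 1 ⇒ negative)
Invert: 0100111, add 1 → 0101000 = 40, so the value is -40.
(Equivalently: 88 - 2^7 = 88 - 128 = -40.)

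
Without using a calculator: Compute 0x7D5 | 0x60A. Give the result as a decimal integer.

0x7D5 = 11111010101
0x60A = 11000001010
 OR → 11111011111 = 2015

2015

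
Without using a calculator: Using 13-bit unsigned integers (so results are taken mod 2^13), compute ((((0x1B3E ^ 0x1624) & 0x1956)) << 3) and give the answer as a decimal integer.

2192

0x1B3E = 1101100111110
0x1624 = 1011000100100
→ ^ → 0110100011010 = 3354
0x1956 = 1100101010110
→ & → 0100100010010 = 2322
→ << 3 (mod 2^13) → 0100010010000 = 2192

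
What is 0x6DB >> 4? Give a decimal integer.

0x6DB = 11011011011
shift right by 4 → 00001101101 = 109
(equivalently, floor(1755 / 16))

109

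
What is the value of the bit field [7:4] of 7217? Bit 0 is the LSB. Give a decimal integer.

3

v = 1110000110001
Shift right by 4: 111000011
Mask low 4 bits: 0011 = 3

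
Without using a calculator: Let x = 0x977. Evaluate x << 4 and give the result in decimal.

0x977 = 0000100101110111
shift left by 4 → 1001011101110000 = 38768
(equivalently, 2423 × 2^4 = 2423 × 16)

38768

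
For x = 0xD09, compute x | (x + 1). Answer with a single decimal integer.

3339

x = 110100001001 = 3337
x + 1 = 110100001010
OR    = 110100001011 = 3339
(x | (x + 1) sets the lowest cleared bit.)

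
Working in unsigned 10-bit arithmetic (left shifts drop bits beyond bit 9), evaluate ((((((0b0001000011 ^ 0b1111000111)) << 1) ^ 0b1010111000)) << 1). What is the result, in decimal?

864

0b0001000011 = 0001000011
0b1111000111 = 1111000111
→ ^ → 1110000100 = 900
→ << 1 (mod 2^10) → 1100001000 = 776
0b1010111000 = 1010111000
→ ^ → 0110110000 = 432
→ << 1 (mod 2^10) → 1101100000 = 864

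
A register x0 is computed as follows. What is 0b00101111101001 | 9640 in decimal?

a = 00101111101001
9640 = 10010110101000
 OR → 10111111101001 = 12265

12265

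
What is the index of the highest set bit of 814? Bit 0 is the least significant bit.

814 = 1100101110
The topmost 1 is at position 9 (since 2^9 = 512 ≤ 814 < 1024).

9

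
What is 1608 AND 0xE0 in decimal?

64

1608 = 11001001000
0xE0 = 00011100000
AND → 00001000000 = 64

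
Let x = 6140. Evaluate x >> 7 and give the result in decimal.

47

6140 = 1011111111100
shift right by 7 → 0000000101111 = 47
(equivalently, floor(6140 / 128))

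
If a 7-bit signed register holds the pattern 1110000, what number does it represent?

pattern = 1110000 (MSB is 1 ⇒ negative)
Invert: 0001111, add 1 → 0010000 = 16, so the value is -16.
(Equivalently: 112 - 2^7 = 112 - 128 = -16.)

-16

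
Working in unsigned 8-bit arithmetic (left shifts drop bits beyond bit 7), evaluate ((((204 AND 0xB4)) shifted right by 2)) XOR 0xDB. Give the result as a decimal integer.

250

204 = 11001100
0xB4 = 10110100
→ AND → 10000100 = 132
→ shifted right by 2 → 00100001 = 33
0xDB = 11011011
→ XOR → 11111010 = 250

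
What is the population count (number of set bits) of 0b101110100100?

n = 101110100100
Count the 1s: 1 + 1 + 1 + 1 + 1 + 1 = 6

6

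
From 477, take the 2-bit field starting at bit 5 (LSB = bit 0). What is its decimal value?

v = 111011101
Shift right by 5: 1110
Mask low 2 bits: 10 = 2

2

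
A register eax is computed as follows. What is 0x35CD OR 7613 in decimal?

15869

0x35CD = 11010111001101
7613 = 01110110111101
 OR → 11110111111101 = 15869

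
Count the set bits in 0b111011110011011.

n = 111011110011011
Count the 1s: 1 + 1 + 1 + 1 + 1 + 1 + 1 + 1 + 1 + 1 + 1 = 11

11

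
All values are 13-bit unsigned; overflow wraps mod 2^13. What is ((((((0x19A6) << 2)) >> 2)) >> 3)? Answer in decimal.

52

0x19A6 = 1100110100110
→ << 2 (mod 2^13) → 0011010011000 = 1688
→ >> 2 → 0000110100110 = 422
→ >> 3 → 0000000110100 = 52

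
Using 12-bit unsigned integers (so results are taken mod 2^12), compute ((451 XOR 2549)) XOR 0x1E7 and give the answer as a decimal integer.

2513

451 = 000111000011
2549 = 100111110101
→ XOR → 100000110110 = 2102
0x1E7 = 000111100111
→ XOR → 100111010001 = 2513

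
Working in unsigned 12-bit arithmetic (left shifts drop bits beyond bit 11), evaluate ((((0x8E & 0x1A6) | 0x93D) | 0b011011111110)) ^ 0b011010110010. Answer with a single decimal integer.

0x8E = 000010001110
0x1A6 = 000110100110
→ & → 000010000110 = 134
0x93D = 100100111101
→ | → 100110111111 = 2495
0b011011111110 = 011011111110
→ | → 111111111111 = 4095
0b011010110010 = 011010110010
→ ^ → 100101001101 = 2381

2381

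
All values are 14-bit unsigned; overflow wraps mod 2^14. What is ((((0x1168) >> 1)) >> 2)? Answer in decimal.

557

0x1168 = 01000101101000
→ >> 1 → 00100010110100 = 2228
→ >> 2 → 00001000101101 = 557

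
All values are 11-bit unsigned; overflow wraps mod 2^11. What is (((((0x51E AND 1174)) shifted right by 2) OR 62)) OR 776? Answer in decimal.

0x51E = 10100011110
1174 = 10010010110
→ AND → 10000010110 = 1046
→ shifted right by 2 → 00100000101 = 261
62 = 00000111110
→ OR → 00100111111 = 319
776 = 01100001000
→ OR → 01100111111 = 831

831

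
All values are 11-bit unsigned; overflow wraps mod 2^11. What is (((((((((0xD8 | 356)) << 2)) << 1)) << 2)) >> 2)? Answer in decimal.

480

0xD8 = 00011011000
356 = 00101100100
→ | → 00111111100 = 508
→ << 2 (mod 2^11) → 11111110000 = 2032
→ << 1 (mod 2^11) → 11111100000 = 2016
→ << 2 (mod 2^11) → 11110000000 = 1920
→ >> 2 → 00111100000 = 480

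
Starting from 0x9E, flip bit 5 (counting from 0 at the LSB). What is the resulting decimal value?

x = 0000010011110
bit 5 is currently 0; toggle it via x ^ (1 << 5) = x ^ 32
→ 0000010111110 = 190

190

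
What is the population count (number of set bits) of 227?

227 = 11100011
Count the 1s: 1 + 1 + 1 + 1 + 1 = 5

5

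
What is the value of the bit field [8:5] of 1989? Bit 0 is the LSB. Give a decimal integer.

14

v = 011111000101
Shift right by 5: 0111110
Mask low 4 bits: 1110 = 14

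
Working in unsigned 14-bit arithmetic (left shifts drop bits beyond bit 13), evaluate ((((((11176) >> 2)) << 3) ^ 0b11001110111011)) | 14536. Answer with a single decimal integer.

15595

11176 = 10101110101000
→ >> 2 → 00101011101010 = 2794
→ << 3 (mod 2^14) → 01011101010000 = 5968
0b11001110111011 = 11001110111011
→ ^ → 10010011101011 = 9451
14536 = 11100011001000
→ | → 11110011101011 = 15595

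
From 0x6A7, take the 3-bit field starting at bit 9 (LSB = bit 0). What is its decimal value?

3

v = 011010100111
Shift right by 9: 011
Mask low 3 bits: 011 = 3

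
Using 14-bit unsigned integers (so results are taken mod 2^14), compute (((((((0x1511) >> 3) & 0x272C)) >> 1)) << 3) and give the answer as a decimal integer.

2176

0x1511 = 01010100010001
→ >> 3 → 00001010100010 = 674
0x272C = 10011100101100
→ & → 00001000100000 = 544
→ >> 1 → 00000100010000 = 272
→ << 3 (mod 2^14) → 00100010000000 = 2176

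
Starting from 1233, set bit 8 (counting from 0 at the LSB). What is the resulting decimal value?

x = 010011010001
bit 8 is currently 0; set it via x | (1 << 8) = x | 256
→ 010111010001 = 1489

1489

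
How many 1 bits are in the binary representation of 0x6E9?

7

0x6E9 = 11011101001
Count the 1s: 1 + 1 + 1 + 1 + 1 + 1 + 1 = 7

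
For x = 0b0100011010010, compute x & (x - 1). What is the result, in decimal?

x = 100011010010 = 2258
x - 1 = 100011010001
AND   = 100011010000 = 2256
(x & (x - 1) clears the lowest set bit of x.)

2256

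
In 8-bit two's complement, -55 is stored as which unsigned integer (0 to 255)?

55 in 8 bits: 00110111
Invert: 11001000
Add 1:  11001001 = 201
(Check: 2^8 - 55 = 256 - 55 = 201.)

201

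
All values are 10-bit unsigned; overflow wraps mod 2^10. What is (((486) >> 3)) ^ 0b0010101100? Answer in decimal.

144

486 = 0111100110
→ >> 3 → 0000111100 = 60
0b0010101100 = 0010101100
→ ^ → 0010010000 = 144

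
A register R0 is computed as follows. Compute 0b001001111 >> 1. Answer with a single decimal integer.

39

x = 1001111
shift right by 1 → 0100111 = 39
(equivalently, floor(79 / 2))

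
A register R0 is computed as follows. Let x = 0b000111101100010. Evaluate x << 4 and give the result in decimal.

x = 0000111101100010
shift left by 4 → 1111011000100000 = 63008
(equivalently, 3938 × 2^4 = 3938 × 16)

63008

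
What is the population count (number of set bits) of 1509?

7

1509 = 10111100101
Count the 1s: 1 + 1 + 1 + 1 + 1 + 1 + 1 = 7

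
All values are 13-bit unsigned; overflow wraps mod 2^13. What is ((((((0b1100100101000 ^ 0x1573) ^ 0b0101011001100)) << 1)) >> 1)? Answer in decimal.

0b1100100101000 = 1100100101000
0x1573 = 1010101110011
→ ^ → 0110001011011 = 3163
0b0101011001100 = 0101011001100
→ ^ → 0011010010111 = 1687
→ << 1 (mod 2^13) → 0110100101110 = 3374
→ >> 1 → 0011010010111 = 1687

1687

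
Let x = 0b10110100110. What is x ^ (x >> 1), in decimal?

1909

x = 10110100110 = 1446
x>>1 = 01011010011
XOR  = 11101110101 = 1909
(x ^ (x >> 1) gives the standard binary-reflected Gray code of x.)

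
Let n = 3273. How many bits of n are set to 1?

6

3273 = 110011001001
Count the 1s: 1 + 1 + 1 + 1 + 1 + 1 = 6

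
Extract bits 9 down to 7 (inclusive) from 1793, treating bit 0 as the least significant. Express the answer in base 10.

v = 11100000001
Shift right by 7: 1110
Mask low 3 bits: 110 = 6

6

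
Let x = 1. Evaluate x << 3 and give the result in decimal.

8

1 = 0001
shift left by 3 → 1000 = 8
(equivalently, 1 × 2^3 = 1 × 8)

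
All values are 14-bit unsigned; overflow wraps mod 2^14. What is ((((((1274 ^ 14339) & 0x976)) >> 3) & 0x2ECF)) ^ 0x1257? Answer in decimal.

1274 = 00010011111010
14339 = 11100000000011
→ ^ → 11110011111001 = 15609
0x976 = 00100101110110
→ & → 00100001110000 = 2160
→ >> 3 → 00000100001110 = 270
0x2ECF = 10111011001111
→ & → 00000000001110 = 14
0x1257 = 01001001010111
→ ^ → 01001001011001 = 4697

4697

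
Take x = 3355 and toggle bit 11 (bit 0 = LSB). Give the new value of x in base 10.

x = 000110100011011
bit 11 is currently 1; toggle it via x ^ (1 << 11) = x ^ 2048
→ 000010100011011 = 1307

1307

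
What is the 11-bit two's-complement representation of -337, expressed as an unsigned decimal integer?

337 in 11 bits: 00101010001
Invert: 11010101110
Add 1:  11010101111 = 1711
(Check: 2^11 - 337 = 2048 - 337 = 1711.)

1711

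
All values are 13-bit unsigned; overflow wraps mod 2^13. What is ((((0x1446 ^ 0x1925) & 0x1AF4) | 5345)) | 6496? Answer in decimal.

7649

0x1446 = 1010001000110
0x1925 = 1100100100101
→ ^ → 0110101100011 = 3427
0x1AF4 = 1101011110100
→ & → 0100001100000 = 2144
5345 = 1010011100001
→ | → 1110011100001 = 7393
6496 = 1100101100000
→ | → 1110111100001 = 7649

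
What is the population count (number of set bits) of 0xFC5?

0xFC5 = 111111000101
Count the 1s: 1 + 1 + 1 + 1 + 1 + 1 + 1 + 1 = 8

8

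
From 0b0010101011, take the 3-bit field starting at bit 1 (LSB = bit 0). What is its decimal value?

v = 0010101011
Shift right by 1: 001010101
Mask low 3 bits: 101 = 5

5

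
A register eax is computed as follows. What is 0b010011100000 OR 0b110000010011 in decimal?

3315

a = 010011100000
b = 110000010011
 OR → 110011110011 = 3315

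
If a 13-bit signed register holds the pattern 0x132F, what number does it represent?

pattern = 1001100101111 (MSB is 1 ⇒ negative)
Invert: 0110011010000, add 1 → 0110011010001 = 3281, so the value is -3281.
(Equivalently: 4911 - 2^13 = 4911 - 8192 = -3281.)

-3281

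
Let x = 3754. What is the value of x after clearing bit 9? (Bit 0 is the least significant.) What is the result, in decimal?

3242

x = 111010101010
bit 9 is currently 1; clear it via x & ~(1 << 9) = x & ~512
→ 110010101010 = 3242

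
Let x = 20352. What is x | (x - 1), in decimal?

x = 100111110000000 = 20352
x - 1 = 100111101111111
OR    = 100111111111111 = 20479
(x | (x - 1) sets all bits below the lowest set bit.)

20479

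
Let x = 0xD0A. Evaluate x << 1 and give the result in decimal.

6676

0xD0A = 0110100001010
shift left by 1 → 1101000010100 = 6676
(equivalently, 3338 × 2^1 = 3338 × 2)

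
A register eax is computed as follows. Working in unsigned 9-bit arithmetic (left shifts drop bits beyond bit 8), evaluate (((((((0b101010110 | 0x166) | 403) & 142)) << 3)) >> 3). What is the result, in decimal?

0b101010110 = 101010110
0x166 = 101100110
→ | → 101110110 = 374
403 = 110010011
→ | → 111110111 = 503
142 = 010001110
→ & → 010000110 = 134
→ << 3 (mod 2^9) → 000110000 = 48
→ >> 3 → 000000110 = 6

6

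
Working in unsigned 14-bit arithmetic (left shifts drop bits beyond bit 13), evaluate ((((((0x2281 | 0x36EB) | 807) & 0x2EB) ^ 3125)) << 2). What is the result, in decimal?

15224

0x2281 = 10001010000001
0x36EB = 11011011101011
→ | → 11011011101011 = 14059
807 = 00001100100111
→ | → 11011111101111 = 14319
0x2EB = 00001011101011
→ & → 00001011101011 = 747
3125 = 00110000110101
→ ^ → 00111011011110 = 3806
→ << 2 (mod 2^14) → 11101101111000 = 15224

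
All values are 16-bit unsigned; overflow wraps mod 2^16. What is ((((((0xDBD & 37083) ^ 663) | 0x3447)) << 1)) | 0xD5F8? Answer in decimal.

0xDBD = 0000110110111101
37083 = 1001000011011011
→ & → 0000000010011001 = 153
663 = 0000001010010111
→ ^ → 0000001000001110 = 526
0x3447 = 0011010001000111
→ | → 0011011001001111 = 13903
→ << 1 (mod 2^16) → 0110110010011110 = 27806
0xD5F8 = 1101010111111000
→ | → 1111110111111110 = 65022

65022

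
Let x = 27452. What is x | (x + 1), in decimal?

x = 110101100111100 = 27452
x + 1 = 110101100111101
OR    = 110101100111101 = 27453
(x | (x + 1) sets the lowest cleared bit.)

27453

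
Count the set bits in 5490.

5490 = 1010101110010
Count the 1s: 1 + 1 + 1 + 1 + 1 + 1 + 1 = 7

7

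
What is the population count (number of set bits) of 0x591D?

0x591D = 101100100011101
Count the 1s: 1 + 1 + 1 + 1 + 1 + 1 + 1 + 1 = 8

8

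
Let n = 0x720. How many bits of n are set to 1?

0x720 = 11100100000
Count the 1s: 1 + 1 + 1 + 1 = 4

4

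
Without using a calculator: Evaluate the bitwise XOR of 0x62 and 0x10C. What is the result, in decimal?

0x62 = 001100010
0x10C = 100001100
XOR → 101101110 = 366

366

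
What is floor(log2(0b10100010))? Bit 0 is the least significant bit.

7

0b10100010 = 10100010
The topmost 1 is at position 7 (since 2^7 = 128 ≤ 162 < 256).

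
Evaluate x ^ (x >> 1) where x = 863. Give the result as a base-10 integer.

x = 1101011111 = 863
x>>1 = 0110101111
XOR  = 1011110000 = 752
(x ^ (x >> 1) gives the standard binary-reflected Gray code of x.)

752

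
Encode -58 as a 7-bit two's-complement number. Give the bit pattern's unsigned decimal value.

70

58 in 7 bits: 0111010
Invert: 1000101
Add 1:  1000110 = 70
(Check: 2^7 - 58 = 128 - 58 = 70.)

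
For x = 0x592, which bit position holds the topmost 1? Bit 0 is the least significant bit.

10

0x592 = 10110010010
The topmost 1 is at position 10 (since 2^10 = 1024 ≤ 1426 < 2048).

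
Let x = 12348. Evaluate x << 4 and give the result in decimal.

12348 = 000011000000111100
shift left by 4 → 110000001111000000 = 197568
(equivalently, 12348 × 2^4 = 12348 × 16)

197568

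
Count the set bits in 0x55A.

6

0x55A = 10101011010
Count the 1s: 1 + 1 + 1 + 1 + 1 + 1 = 6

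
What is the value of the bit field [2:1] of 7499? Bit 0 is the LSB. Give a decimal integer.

v = 1110101001011
Shift right by 1: 111010100101
Mask low 2 bits: 01 = 1

1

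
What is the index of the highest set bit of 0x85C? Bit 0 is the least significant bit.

11

0x85C = 100001011100
The topmost 1 is at position 11 (since 2^11 = 2048 ≤ 2140 < 4096).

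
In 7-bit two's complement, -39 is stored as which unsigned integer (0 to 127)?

39 in 7 bits: 0100111
Invert: 1011000
Add 1:  1011001 = 89
(Check: 2^7 - 39 = 128 - 39 = 89.)

89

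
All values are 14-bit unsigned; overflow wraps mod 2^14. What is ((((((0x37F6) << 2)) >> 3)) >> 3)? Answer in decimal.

127

0x37F6 = 11011111110110
→ << 2 (mod 2^14) → 01111111011000 = 8152
→ >> 3 → 00001111111011 = 1019
→ >> 3 → 00000001111111 = 127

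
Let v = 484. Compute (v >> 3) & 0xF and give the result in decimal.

12

v = 111100100
Shift right by 3: 111100
Mask low 4 bits: 1100 = 12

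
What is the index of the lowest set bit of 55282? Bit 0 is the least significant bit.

55282 = 1101011111110010
Trailing zeros: 1, so the lowest set bit is bit 1 (value 2).

1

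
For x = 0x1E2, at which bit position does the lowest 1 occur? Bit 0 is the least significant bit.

1

0x1E2 = 111100010
Trailing zeros: 1, so the lowest set bit is bit 1 (value 2).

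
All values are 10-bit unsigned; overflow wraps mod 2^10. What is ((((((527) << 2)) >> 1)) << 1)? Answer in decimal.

527 = 1000001111
→ << 2 (mod 2^10) → 0000111100 = 60
→ >> 1 → 0000011110 = 30
→ << 1 (mod 2^10) → 0000111100 = 60

60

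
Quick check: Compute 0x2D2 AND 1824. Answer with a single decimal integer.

0x2D2 = 01011010010
1824 = 11100100000
AND → 01000000000 = 512

512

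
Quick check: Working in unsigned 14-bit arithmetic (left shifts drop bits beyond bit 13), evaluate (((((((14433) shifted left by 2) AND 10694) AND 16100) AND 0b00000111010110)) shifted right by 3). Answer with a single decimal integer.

16

14433 = 11100001100001
→ shifted left by 2 (mod 2^14) → 10000110000100 = 8580
10694 = 10100111000110
→ AND → 10000110000100 = 8580
16100 = 11111011100100
→ AND → 10000010000100 = 8324
0b00000111010110 = 00000111010110
→ AND → 00000010000100 = 132
→ shifted right by 3 → 00000000010000 = 16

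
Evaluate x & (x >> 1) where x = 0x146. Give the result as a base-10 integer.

x = 101000110 = 326
x>>1 = 010100011
AND  = 000000010 = 2
(x & (x >> 1) has a 1 wherever x has two consecutive 1 bits.)

2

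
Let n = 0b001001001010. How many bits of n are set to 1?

4

n = 1001001010
Count the 1s: 1 + 1 + 1 + 1 = 4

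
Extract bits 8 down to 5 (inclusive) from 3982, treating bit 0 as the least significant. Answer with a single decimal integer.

12

v = 111110001110
Shift right by 5: 1111100
Mask low 4 bits: 1100 = 12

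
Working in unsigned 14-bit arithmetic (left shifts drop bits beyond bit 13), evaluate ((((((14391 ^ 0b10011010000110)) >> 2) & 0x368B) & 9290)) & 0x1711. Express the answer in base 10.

14391 = 11100000110111
0b10011010000110 = 10011010000110
→ ^ → 01111010110001 = 7857
→ >> 2 → 00011110101100 = 1964
0x368B = 11011010001011
→ & → 00011010001000 = 1672
9290 = 10010001001010
→ & → 00010000001000 = 1032
0x1711 = 01011100010001
→ & → 00010000000000 = 1024

1024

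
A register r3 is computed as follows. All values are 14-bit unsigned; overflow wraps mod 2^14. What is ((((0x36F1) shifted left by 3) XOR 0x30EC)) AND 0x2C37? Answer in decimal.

0x36F1 = 11011011110001
→ shifted left by 3 (mod 2^14) → 11011110001000 = 14216
0x30EC = 11000011101100
→ XOR → 00011101100100 = 1892
0x2C37 = 10110000110111
→ AND → 00010000100100 = 1060

1060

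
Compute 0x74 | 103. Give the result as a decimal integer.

119

0x74 = 1110100
103 = 1100111
 OR → 1110111 = 119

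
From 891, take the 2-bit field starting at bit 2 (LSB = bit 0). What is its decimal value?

2

v = 1101111011
Shift right by 2: 11011110
Mask low 2 bits: 10 = 2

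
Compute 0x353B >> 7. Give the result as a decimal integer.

0x353B = 11010100111011
shift right by 7 → 00000001101010 = 106
(equivalently, floor(13627 / 128))

106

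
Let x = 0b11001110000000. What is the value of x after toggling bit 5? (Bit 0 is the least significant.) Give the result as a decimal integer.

x = 11001110000000
bit 5 is currently 0; toggle it via x ^ (1 << 5) = x ^ 32
→ 11001110100000 = 13216

13216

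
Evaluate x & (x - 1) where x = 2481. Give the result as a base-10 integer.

2480

x = 100110110001 = 2481
x - 1 = 100110110000
AND   = 100110110000 = 2480
(x & (x - 1) clears the lowest set bit of x.)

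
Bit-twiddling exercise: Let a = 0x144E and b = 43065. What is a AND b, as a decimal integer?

8

0x144E = 0001010001001110
43065 = 1010100000111001
AND → 0000000000001000 = 8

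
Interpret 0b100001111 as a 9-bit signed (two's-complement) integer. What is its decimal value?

-241

pattern = 100001111 (MSB is 1 ⇒ negative)
Invert: 011110000, add 1 → 011110001 = 241, so the value is -241.
(Equivalently: 271 - 2^9 = 271 - 512 = -241.)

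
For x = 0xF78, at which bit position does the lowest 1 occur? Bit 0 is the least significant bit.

3

0xF78 = 111101111000
Trailing zeros: 3, so the lowest set bit is bit 3 (value 8).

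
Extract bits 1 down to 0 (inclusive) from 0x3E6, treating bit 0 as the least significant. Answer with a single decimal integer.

v = 1111100110
Shift right by 0: 1111100110
Mask low 2 bits: 10 = 2

2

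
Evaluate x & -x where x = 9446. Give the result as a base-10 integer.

x = 10010011100110 = 9446
-x (two's complement) = …01101100011010
AND   = 00000000000010 = 2
(x & -x isolates the lowest set bit of x.)

2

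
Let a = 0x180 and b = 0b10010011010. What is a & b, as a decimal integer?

128

0x180 = 00110000000
b = 10010011010
AND → 00010000000 = 128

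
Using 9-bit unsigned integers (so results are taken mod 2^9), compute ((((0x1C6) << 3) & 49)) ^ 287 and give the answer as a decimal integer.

303

0x1C6 = 111000110
→ << 3 (mod 2^9) → 000110000 = 48
49 = 000110001
→ & → 000110000 = 48
287 = 100011111
→ ^ → 100101111 = 303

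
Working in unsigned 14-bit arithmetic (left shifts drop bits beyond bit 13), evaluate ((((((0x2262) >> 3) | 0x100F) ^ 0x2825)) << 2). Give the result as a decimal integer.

0x2262 = 10001001100010
→ >> 3 → 00010001001100 = 1100
0x100F = 01000000001111
→ | → 01010001001111 = 5199
0x2825 = 10100000100101
→ ^ → 11110001101010 = 15466
→ << 2 (mod 2^14) → 11000110101000 = 12712

12712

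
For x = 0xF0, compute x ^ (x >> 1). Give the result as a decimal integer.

136

x = 11110000 = 240
x>>1 = 01111000
XOR  = 10001000 = 136
(x ^ (x >> 1) gives the standard binary-reflected Gray code of x.)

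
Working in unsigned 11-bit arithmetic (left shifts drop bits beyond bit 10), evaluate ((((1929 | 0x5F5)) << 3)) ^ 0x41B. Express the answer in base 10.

1929 = 11110001001
0x5F5 = 10111110101
→ | → 11111111101 = 2045
→ << 3 (mod 2^11) → 11111101000 = 2024
0x41B = 10000011011
→ ^ → 01111110011 = 1011

1011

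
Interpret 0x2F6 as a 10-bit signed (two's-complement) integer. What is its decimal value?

pattern = 1011110110 (MSB is 1 ⇒ negative)
Invert: 0100001001, add 1 → 0100001010 = 266, so the value is -266.
(Equivalently: 758 - 2^10 = 758 - 1024 = -266.)

-266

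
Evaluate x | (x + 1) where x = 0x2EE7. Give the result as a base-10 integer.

12015

x = 10111011100111 = 12007
x + 1 = 10111011101000
OR    = 10111011101111 = 12015
(x | (x + 1) sets the lowest cleared bit.)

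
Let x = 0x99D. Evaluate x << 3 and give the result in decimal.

19688

0x99D = 000100110011101
shift left by 3 → 100110011101000 = 19688
(equivalently, 2461 × 2^3 = 2461 × 8)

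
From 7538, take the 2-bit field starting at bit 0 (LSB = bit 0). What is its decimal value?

2

v = 1110101110010
Shift right by 0: 1110101110010
Mask low 2 bits: 10 = 2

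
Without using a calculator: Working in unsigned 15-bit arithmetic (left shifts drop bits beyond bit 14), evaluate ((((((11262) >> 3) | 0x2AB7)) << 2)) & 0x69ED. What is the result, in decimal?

11262 = 010101111111110
→ >> 3 → 000010101111111 = 1407
0x2AB7 = 010101010110111
→ | → 010111111111111 = 12287
→ << 2 (mod 2^15) → 011111111111100 = 16380
0x69ED = 110100111101101
→ & → 010100111101100 = 10732

10732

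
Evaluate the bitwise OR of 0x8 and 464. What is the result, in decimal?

0x8 = 000001000
464 = 111010000
 OR → 111011000 = 472

472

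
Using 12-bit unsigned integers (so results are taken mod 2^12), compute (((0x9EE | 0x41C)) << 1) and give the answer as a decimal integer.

3068

0x9EE = 100111101110
0x41C = 010000011100
→ | → 110111111110 = 3582
→ << 1 (mod 2^12) → 101111111100 = 3068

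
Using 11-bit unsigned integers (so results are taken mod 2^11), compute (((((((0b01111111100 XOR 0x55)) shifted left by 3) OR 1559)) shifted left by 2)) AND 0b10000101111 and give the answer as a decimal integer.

1068

0b01111111100 = 01111111100
0x55 = 00001010101
→ XOR → 01110101001 = 937
→ shifted left by 3 (mod 2^11) → 10101001000 = 1352
1559 = 11000010111
→ OR → 11101011111 = 1887
→ shifted left by 2 (mod 2^11) → 10101111100 = 1404
0b10000101111 = 10000101111
→ AND → 10000101100 = 1068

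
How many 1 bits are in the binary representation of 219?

6

219 = 11011011
Count the 1s: 1 + 1 + 1 + 1 + 1 + 1 = 6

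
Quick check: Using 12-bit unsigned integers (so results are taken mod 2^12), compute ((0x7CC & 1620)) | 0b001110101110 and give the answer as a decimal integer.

2030

0x7CC = 011111001100
1620 = 011001010100
→ & → 011001000100 = 1604
0b001110101110 = 001110101110
→ | → 011111101110 = 2030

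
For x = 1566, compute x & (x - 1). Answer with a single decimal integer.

1564

x = 11000011110 = 1566
x - 1 = 11000011101
AND   = 11000011100 = 1564
(x & (x - 1) clears the lowest set bit of x.)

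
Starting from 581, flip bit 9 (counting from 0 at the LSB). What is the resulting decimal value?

x = 001001000101
bit 9 is currently 1; toggle it via x ^ (1 << 9) = x ^ 512
→ 000001000101 = 69

69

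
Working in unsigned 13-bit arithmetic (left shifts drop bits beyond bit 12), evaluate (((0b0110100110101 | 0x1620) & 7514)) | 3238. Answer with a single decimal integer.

0b0110100110101 = 0110100110101
0x1620 = 1011000100000
→ | → 1111100110101 = 7989
7514 = 1110101011010
→ & → 1110100010000 = 7440
3238 = 0110010100110
→ | → 1110110110110 = 7606

7606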